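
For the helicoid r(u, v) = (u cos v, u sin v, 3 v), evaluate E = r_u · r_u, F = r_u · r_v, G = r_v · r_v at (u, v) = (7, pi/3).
E = 1;  F = 0;  G = 58

Partials: r_u = (cos(v), sin(v), 0), r_v = (-u*sin(v), u*cos(v), 3). As functions of (u, v):
  E = r_u · r_u = 1,
  F = r_u · r_v = 0,
  G = r_v · r_v = u^2 + 9.
Evaluating at (u, v) = (7, pi/3): E = 1, F = 0, G = 58.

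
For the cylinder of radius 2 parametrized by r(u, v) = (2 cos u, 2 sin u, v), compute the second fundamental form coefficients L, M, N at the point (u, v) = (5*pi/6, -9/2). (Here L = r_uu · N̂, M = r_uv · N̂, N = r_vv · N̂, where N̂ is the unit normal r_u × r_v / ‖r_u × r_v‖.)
L = -2;  M = 0;  N = 0

Compute the unit normal N̂(u, v) = (cos(u), sin(u), 0), and the second partials r_uu, r_uv, r_vv. Take dot products:
  L(u, v) = r_uu · N̂ = -2,
  M(u, v) = r_uv · N̂ = 0,
  N(u, v) = r_vv · N̂ = 0.
Evaluating at (u, v) = (5*pi/6, -9/2):
  L = -2, M = 0, N = 0.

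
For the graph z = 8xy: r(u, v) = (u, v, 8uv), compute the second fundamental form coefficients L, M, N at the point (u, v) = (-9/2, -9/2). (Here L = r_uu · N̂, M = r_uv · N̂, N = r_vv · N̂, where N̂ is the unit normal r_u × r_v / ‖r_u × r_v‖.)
L = 0;  M = 8*sqrt(2593)/2593;  N = 0

Compute the unit normal N̂(u, v) = (-8*v/sqrt(64*u^2 + 64*v^2 + 1), -8*u/sqrt(64*u^2 + 64*v^2 + 1), 1/sqrt(64*u^2 + 64*v^2 + 1)), and the second partials r_uu, r_uv, r_vv. Take dot products:
  L(u, v) = r_uu · N̂ = 0,
  M(u, v) = r_uv · N̂ = 8/sqrt(64*u^2 + 64*v^2 + 1),
  N(u, v) = r_vv · N̂ = 0.
Evaluating at (u, v) = (-9/2, -9/2):
  L = 0, M = 8*sqrt(2593)/2593, N = 0.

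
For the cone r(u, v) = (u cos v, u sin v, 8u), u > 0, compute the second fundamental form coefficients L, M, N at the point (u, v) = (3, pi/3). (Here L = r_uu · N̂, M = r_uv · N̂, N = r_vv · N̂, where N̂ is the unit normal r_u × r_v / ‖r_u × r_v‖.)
L = 0;  M = 0;  N = 24*sqrt(65)/65

Compute the unit normal N̂(u, v) = (-8*sqrt(65)*u*cos(v)/(65*Abs(u)), -8*sqrt(65)*u*sin(v)/(65*Abs(u)), sqrt(65)*u/(65*Abs(u))), and the second partials r_uu, r_uv, r_vv. Take dot products:
  L(u, v) = r_uu · N̂ = 0,
  M(u, v) = r_uv · N̂ = 0,
  N(u, v) = r_vv · N̂ = 8*sqrt(65)*u^2/(65*Abs(u)).
Evaluating at (u, v) = (3, pi/3):
  L = 0, M = 0, N = 24*sqrt(65)/65.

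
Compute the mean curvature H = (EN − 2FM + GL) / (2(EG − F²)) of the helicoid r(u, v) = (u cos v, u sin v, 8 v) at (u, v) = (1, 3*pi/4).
H = 0

With E = 1, F = 0, G = u^2 + 64, L = 0, M = -8/sqrt(u^2 + 64), N = 0, assemble
  H = (EN − 2FM + GL) / (2(EG − F²)) = 0.
At (u, v) = (1, 3*pi/4): H = 0.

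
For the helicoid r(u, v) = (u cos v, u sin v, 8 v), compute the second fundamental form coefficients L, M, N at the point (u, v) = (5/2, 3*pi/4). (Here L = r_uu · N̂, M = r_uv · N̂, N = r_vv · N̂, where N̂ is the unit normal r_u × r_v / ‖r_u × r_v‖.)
L = 0;  M = -16*sqrt(281)/281;  N = 0

Compute the unit normal N̂(u, v) = (8*sin(v)/sqrt(u^2 + 64), -8*cos(v)/sqrt(u^2 + 64), u/sqrt(u^2 + 64)), and the second partials r_uu, r_uv, r_vv. Take dot products:
  L(u, v) = r_uu · N̂ = 0,
  M(u, v) = r_uv · N̂ = -8/sqrt(u^2 + 64),
  N(u, v) = r_vv · N̂ = 0.
Evaluating at (u, v) = (5/2, 3*pi/4):
  L = 0, M = -16*sqrt(281)/281, N = 0.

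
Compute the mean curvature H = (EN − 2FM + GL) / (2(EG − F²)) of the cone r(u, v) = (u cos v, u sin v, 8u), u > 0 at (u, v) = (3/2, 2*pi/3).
H = 8*sqrt(65)/195

With E = 65, F = 0, G = u^2, L = 0, M = 0, N = 8*sqrt(65)*u^2/(65*Abs(u)), assemble
  H = (EN − 2FM + GL) / (2(EG − F²)) = 4*sqrt(65)/(65*Abs(u)).
At (u, v) = (3/2, 2*pi/3): H = 8*sqrt(65)/195.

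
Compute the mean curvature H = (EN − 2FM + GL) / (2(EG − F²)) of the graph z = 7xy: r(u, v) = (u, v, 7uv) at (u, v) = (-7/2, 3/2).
H = 7203*sqrt(2846)/4049858

With E = 49*v^2 + 1, F = 49*u*v, G = 49*u^2 + 1, L = 0, M = 7/sqrt(49*u^2 + 49*v^2 + 1), N = 0, assemble
  H = (EN − 2FM + GL) / (2(EG − F²)) = -343*u*v/(49*u^2 + 49*v^2 + 1)^(3/2).
At (u, v) = (-7/2, 3/2): H = 7203*sqrt(2846)/4049858.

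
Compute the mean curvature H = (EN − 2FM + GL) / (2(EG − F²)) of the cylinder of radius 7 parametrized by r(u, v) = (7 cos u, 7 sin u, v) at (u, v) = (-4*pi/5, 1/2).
H = -1/14

With E = 49, F = 0, G = 1, L = -7, M = 0, N = 0, assemble
  H = (EN − 2FM + GL) / (2(EG − F²)) = -1/14.
At (u, v) = (-4*pi/5, 1/2): H = -1/14.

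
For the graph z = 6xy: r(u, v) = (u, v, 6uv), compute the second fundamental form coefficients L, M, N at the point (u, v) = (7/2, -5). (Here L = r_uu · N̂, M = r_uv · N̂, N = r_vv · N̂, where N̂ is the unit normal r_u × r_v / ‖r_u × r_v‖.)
L = 0;  M = 3*sqrt(1342)/671;  N = 0

Compute the unit normal N̂(u, v) = (-6*v/sqrt(36*u^2 + 36*v^2 + 1), -6*u/sqrt(36*u^2 + 36*v^2 + 1), 1/sqrt(36*u^2 + 36*v^2 + 1)), and the second partials r_uu, r_uv, r_vv. Take dot products:
  L(u, v) = r_uu · N̂ = 0,
  M(u, v) = r_uv · N̂ = 6/sqrt(36*u^2 + 36*v^2 + 1),
  N(u, v) = r_vv · N̂ = 0.
Evaluating at (u, v) = (7/2, -5):
  L = 0, M = 3*sqrt(1342)/671, N = 0.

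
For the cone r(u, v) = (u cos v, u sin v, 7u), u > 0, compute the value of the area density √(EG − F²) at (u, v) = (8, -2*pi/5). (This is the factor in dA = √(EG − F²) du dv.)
√(EG − F²)|_{(8, -2*pi/5)} = 40*sqrt(2)

E = 50, F = 0, G = u^2, so EG − F² = 50*u^2. Taking the positive square root: √(EG − F²) = 5*sqrt(2)*Abs(u). At (u, v) = (8, -2*pi/5): 40*sqrt(2).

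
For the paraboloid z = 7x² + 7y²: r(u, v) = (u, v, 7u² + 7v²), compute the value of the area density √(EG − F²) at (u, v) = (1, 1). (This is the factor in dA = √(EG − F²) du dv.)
√(EG − F²)|_{(1, 1)} = sqrt(393)

E = 196*u^2 + 1, F = 196*u*v, G = 196*v^2 + 1, so EG − F² = 196*u^2 + 196*v^2 + 1. Taking the positive square root: √(EG − F²) = sqrt(196*u^2 + 196*v^2 + 1). At (u, v) = (1, 1): sqrt(393).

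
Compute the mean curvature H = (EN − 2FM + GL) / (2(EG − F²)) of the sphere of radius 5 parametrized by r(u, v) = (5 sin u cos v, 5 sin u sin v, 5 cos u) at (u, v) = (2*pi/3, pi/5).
H = -1/5

With E = 25, F = 0, G = 25*sin(u)^2, L = -5*sin(u)/Abs(sin(u)), M = 0, N = -5*sin(u)^3/Abs(sin(u)), assemble
  H = (EN − 2FM + GL) / (2(EG − F²)) = -sin(u)/(5*Abs(sin(u))).
At (u, v) = (2*pi/3, pi/5): H = -1/5.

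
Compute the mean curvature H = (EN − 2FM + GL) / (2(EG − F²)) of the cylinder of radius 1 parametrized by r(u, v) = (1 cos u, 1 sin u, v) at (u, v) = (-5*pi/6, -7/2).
H = -1/2

With E = 1, F = 0, G = 1, L = -1, M = 0, N = 0, assemble
  H = (EN − 2FM + GL) / (2(EG − F²)) = -1/2.
At (u, v) = (-5*pi/6, -7/2): H = -1/2.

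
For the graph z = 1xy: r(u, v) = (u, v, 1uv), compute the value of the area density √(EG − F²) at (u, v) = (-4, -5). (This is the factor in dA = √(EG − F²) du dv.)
√(EG − F²)|_{(-4, -5)} = sqrt(42)

E = v^2 + 1, F = u*v, G = u^2 + 1, so EG − F² = u^2 + v^2 + 1. Taking the positive square root: √(EG − F²) = sqrt(u^2 + v^2 + 1). At (u, v) = (-4, -5): sqrt(42).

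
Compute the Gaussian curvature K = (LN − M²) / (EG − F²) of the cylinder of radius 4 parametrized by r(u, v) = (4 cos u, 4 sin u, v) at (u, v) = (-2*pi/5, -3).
K = 0

Coefficients of the first fundamental form: E = 16, F = 0, G = 1.
Coefficients of the second fundamental form: L = -4, M = 0, N = 0.
Assemble K = (LN − M²)/(EG − F²) = 0. At (u, v) = (-2*pi/5, -3): K = 0.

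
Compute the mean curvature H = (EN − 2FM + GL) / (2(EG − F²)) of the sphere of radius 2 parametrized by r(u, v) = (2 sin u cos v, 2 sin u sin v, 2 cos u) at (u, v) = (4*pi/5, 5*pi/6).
H = -1/2

With E = 4, F = 0, G = 4*sin(u)^2, L = -2*sin(u)/Abs(sin(u)), M = 0, N = -2*sin(u)^3/Abs(sin(u)), assemble
  H = (EN − 2FM + GL) / (2(EG − F²)) = -sin(u)/(2*Abs(sin(u))).
At (u, v) = (4*pi/5, 5*pi/6): H = -1/2.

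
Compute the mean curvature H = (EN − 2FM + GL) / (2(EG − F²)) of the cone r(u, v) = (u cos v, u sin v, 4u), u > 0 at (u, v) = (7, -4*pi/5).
H = 2*sqrt(17)/119

With E = 17, F = 0, G = u^2, L = 0, M = 0, N = 4*sqrt(17)*u^2/(17*Abs(u)), assemble
  H = (EN − 2FM + GL) / (2(EG − F²)) = 2*sqrt(17)/(17*Abs(u)).
At (u, v) = (7, -4*pi/5): H = 2*sqrt(17)/119.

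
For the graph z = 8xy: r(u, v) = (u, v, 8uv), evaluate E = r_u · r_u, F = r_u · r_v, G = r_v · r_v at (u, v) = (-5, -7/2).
E = 785;  F = 1120;  G = 1601

Partials: r_u = (1, 0, 8*v), r_v = (0, 1, 8*u). As functions of (u, v):
  E = r_u · r_u = 64*v^2 + 1,
  F = r_u · r_v = 64*u*v,
  G = r_v · r_v = 64*u^2 + 1.
Evaluating at (u, v) = (-5, -7/2): E = 785, F = 1120, G = 1601.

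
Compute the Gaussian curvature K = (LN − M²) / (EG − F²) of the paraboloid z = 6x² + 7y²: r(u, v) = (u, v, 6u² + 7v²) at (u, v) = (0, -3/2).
K = 42/48841

Coefficients of the first fundamental form: E = 144*u^2 + 1, F = 168*u*v, G = 196*v^2 + 1.
Coefficients of the second fundamental form: L = 12/sqrt(144*u^2 + 196*v^2 + 1), M = 0, N = 14/sqrt(144*u^2 + 196*v^2 + 1).
Assemble K = (LN − M²)/(EG − F²) = 168/(20736*u^4 + 56448*u^2*v^2 + 288*u^2 + 38416*v^4 + 392*v^2 + 1). At (u, v) = (0, -3/2): K = 42/48841.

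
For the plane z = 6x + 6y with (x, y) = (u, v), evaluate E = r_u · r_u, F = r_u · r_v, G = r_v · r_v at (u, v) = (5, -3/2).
E = 37;  F = 36;  G = 37

Partials: r_u = (1, 0, 6), r_v = (0, 1, 6). As functions of (u, v):
  E = r_u · r_u = 37,
  F = r_u · r_v = 36,
  G = r_v · r_v = 37.
Evaluating at (u, v) = (5, -3/2): E = 37, F = 36, G = 37.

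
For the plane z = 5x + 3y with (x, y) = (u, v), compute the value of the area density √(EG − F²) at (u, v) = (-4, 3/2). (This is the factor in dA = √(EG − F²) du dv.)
√(EG − F²)|_{(-4, 3/2)} = sqrt(35)

E = 26, F = 15, G = 10, so EG − F² = 35. Taking the positive square root: √(EG − F²) = sqrt(35). At (u, v) = (-4, 3/2): sqrt(35).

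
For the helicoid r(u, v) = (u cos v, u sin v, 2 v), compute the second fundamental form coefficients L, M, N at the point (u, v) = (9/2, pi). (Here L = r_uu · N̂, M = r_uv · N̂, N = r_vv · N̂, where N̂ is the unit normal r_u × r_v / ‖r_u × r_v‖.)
L = 0;  M = -4*sqrt(97)/97;  N = 0

Compute the unit normal N̂(u, v) = (2*sin(v)/sqrt(u^2 + 4), -2*cos(v)/sqrt(u^2 + 4), u/sqrt(u^2 + 4)), and the second partials r_uu, r_uv, r_vv. Take dot products:
  L(u, v) = r_uu · N̂ = 0,
  M(u, v) = r_uv · N̂ = -2/sqrt(u^2 + 4),
  N(u, v) = r_vv · N̂ = 0.
Evaluating at (u, v) = (9/2, pi):
  L = 0, M = -4*sqrt(97)/97, N = 0.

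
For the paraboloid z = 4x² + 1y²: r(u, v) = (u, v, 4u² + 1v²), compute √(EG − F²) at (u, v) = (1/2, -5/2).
√(EG − F²)|_{(1/2, -5/2)} = sqrt(42)

E = 64*u^2 + 1, F = 16*u*v, G = 4*v^2 + 1; EG − F² = 64*u^2 + 4*v^2 + 1; √(EG − F²) = sqrt(64*u^2 + 4*v^2 + 1). At the given point: sqrt(42).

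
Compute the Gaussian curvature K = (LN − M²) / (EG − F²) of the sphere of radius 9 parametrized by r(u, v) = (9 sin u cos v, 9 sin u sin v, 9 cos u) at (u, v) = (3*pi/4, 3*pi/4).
K = 1/81

Coefficients of the first fundamental form: E = 81, F = 0, G = 81*sin(u)^2.
Coefficients of the second fundamental form: L = -9*sin(u)/Abs(sin(u)), M = 0, N = -9*sin(u)^3/Abs(sin(u)).
Assemble K = (LN − M²)/(EG − F²) = 1/81. At (u, v) = (3*pi/4, 3*pi/4): K = 1/81.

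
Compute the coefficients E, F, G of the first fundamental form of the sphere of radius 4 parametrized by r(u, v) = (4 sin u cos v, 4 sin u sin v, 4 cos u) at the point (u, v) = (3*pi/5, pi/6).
E = 16;  F = 0;  G = 2*sqrt(5) + 10

Partials: r_u = (4*cos(u)*cos(v), 4*sin(v)*cos(u), -4*sin(u)), r_v = (-4*sin(u)*sin(v), 4*sin(u)*cos(v), 0). As functions of (u, v):
  E = r_u · r_u = 16,
  F = r_u · r_v = 0,
  G = r_v · r_v = 16*sin(u)^2.
Evaluating at (u, v) = (3*pi/5, pi/6): E = 16, F = 0, G = 2*sqrt(5) + 10.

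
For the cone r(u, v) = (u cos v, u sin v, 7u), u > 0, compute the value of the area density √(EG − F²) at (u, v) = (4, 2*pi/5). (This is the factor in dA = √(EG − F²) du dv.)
√(EG − F²)|_{(4, 2*pi/5)} = 20*sqrt(2)

E = 50, F = 0, G = u^2, so EG − F² = 50*u^2. Taking the positive square root: √(EG − F²) = 5*sqrt(2)*Abs(u). At (u, v) = (4, 2*pi/5): 20*sqrt(2).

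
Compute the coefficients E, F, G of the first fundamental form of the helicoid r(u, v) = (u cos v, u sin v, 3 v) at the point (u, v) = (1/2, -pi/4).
E = 1;  F = 0;  G = 37/4

Partials: r_u = (cos(v), sin(v), 0), r_v = (-u*sin(v), u*cos(v), 3). As functions of (u, v):
  E = r_u · r_u = 1,
  F = r_u · r_v = 0,
  G = r_v · r_v = u^2 + 9.
Evaluating at (u, v) = (1/2, -pi/4): E = 1, F = 0, G = 37/4.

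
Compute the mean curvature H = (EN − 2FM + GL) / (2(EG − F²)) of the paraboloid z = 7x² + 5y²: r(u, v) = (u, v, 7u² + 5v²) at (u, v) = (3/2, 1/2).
H = 2392*sqrt(467)/218089

With E = 196*u^2 + 1, F = 140*u*v, G = 100*v^2 + 1, L = 14/sqrt(196*u^2 + 100*v^2 + 1), M = 0, N = 10/sqrt(196*u^2 + 100*v^2 + 1), assemble
  H = (EN − 2FM + GL) / (2(EG − F²)) = 4*(245*u^2 + 175*v^2 + 3)/(196*u^2 + 100*v^2 + 1)^(3/2).
At (u, v) = (3/2, 1/2): H = 2392*sqrt(467)/218089.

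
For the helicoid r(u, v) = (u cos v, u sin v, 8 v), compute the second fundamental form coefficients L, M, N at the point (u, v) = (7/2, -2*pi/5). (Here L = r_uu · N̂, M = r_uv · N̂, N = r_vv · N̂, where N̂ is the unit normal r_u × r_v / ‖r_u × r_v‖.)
L = 0;  M = -16*sqrt(305)/305;  N = 0

Compute the unit normal N̂(u, v) = (8*sin(v)/sqrt(u^2 + 64), -8*cos(v)/sqrt(u^2 + 64), u/sqrt(u^2 + 64)), and the second partials r_uu, r_uv, r_vv. Take dot products:
  L(u, v) = r_uu · N̂ = 0,
  M(u, v) = r_uv · N̂ = -8/sqrt(u^2 + 64),
  N(u, v) = r_vv · N̂ = 0.
Evaluating at (u, v) = (7/2, -2*pi/5):
  L = 0, M = -16*sqrt(305)/305, N = 0.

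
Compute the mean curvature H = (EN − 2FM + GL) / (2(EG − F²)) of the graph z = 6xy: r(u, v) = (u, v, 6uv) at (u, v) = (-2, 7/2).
H = 378*sqrt(586)/85849

With E = 36*v^2 + 1, F = 36*u*v, G = 36*u^2 + 1, L = 0, M = 6/sqrt(36*u^2 + 36*v^2 + 1), N = 0, assemble
  H = (EN − 2FM + GL) / (2(EG − F²)) = -216*u*v/(36*u^2 + 36*v^2 + 1)^(3/2).
At (u, v) = (-2, 7/2): H = 378*sqrt(586)/85849.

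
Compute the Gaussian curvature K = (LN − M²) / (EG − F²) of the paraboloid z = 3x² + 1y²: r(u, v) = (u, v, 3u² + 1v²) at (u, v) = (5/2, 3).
K = 3/17161

Coefficients of the first fundamental form: E = 36*u^2 + 1, F = 12*u*v, G = 4*v^2 + 1.
Coefficients of the second fundamental form: L = 6/sqrt(36*u^2 + 4*v^2 + 1), M = 0, N = 2/sqrt(36*u^2 + 4*v^2 + 1).
Assemble K = (LN − M²)/(EG − F²) = 12/(1296*u^4 + 288*u^2*v^2 + 72*u^2 + 16*v^4 + 8*v^2 + 1). At (u, v) = (5/2, 3): K = 3/17161.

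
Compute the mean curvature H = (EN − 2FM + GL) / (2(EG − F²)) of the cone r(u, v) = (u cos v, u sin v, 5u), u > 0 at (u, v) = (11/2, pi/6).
H = 5*sqrt(26)/286

With E = 26, F = 0, G = u^2, L = 0, M = 0, N = 5*sqrt(26)*u^2/(26*Abs(u)), assemble
  H = (EN − 2FM + GL) / (2(EG − F²)) = 5*sqrt(26)/(52*Abs(u)).
At (u, v) = (11/2, pi/6): H = 5*sqrt(26)/286.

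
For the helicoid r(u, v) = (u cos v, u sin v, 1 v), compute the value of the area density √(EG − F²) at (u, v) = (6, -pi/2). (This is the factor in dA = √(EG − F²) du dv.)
√(EG − F²)|_{(6, -pi/2)} = sqrt(37)

E = 1, F = 0, G = u^2 + 1, so EG − F² = u^2 + 1. Taking the positive square root: √(EG − F²) = sqrt(u^2 + 1). At (u, v) = (6, -pi/2): sqrt(37).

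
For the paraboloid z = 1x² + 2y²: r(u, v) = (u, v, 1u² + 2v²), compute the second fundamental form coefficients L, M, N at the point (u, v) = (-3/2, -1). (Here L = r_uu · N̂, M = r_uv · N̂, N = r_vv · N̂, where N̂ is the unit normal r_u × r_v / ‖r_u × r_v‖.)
L = sqrt(26)/13;  M = 0;  N = 2*sqrt(26)/13

Compute the unit normal N̂(u, v) = (-2*u/sqrt(4*u^2 + 16*v^2 + 1), -4*v/sqrt(4*u^2 + 16*v^2 + 1), 1/sqrt(4*u^2 + 16*v^2 + 1)), and the second partials r_uu, r_uv, r_vv. Take dot products:
  L(u, v) = r_uu · N̂ = 2/sqrt(4*u^2 + 16*v^2 + 1),
  M(u, v) = r_uv · N̂ = 0,
  N(u, v) = r_vv · N̂ = 4/sqrt(4*u^2 + 16*v^2 + 1).
Evaluating at (u, v) = (-3/2, -1):
  L = sqrt(26)/13, M = 0, N = 2*sqrt(26)/13.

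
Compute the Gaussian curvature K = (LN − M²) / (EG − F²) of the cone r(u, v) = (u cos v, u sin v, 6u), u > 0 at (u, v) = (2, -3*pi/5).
K = 0

Coefficients of the first fundamental form: E = 37, F = 0, G = u^2.
Coefficients of the second fundamental form: L = 0, M = 0, N = 6*sqrt(37)*u^2/(37*Abs(u)).
Assemble K = (LN − M²)/(EG − F²) = 0. At (u, v) = (2, -3*pi/5): K = 0.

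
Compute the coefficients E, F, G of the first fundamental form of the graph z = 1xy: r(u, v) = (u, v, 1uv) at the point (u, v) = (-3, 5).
E = 26;  F = -15;  G = 10

Partials: r_u = (1, 0, v), r_v = (0, 1, u). As functions of (u, v):
  E = r_u · r_u = v^2 + 1,
  F = r_u · r_v = u*v,
  G = r_v · r_v = u^2 + 1.
Evaluating at (u, v) = (-3, 5): E = 26, F = -15, G = 10.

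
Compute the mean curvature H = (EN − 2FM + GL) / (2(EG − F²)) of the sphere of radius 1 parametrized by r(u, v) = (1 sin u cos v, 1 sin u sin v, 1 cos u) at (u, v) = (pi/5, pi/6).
H = -1

With E = 1, F = 0, G = sin(u)^2, L = -sin(u)/Abs(sin(u)), M = 0, N = -sin(u)^3/Abs(sin(u)), assemble
  H = (EN − 2FM + GL) / (2(EG − F²)) = -sin(u)/Abs(sin(u)).
At (u, v) = (pi/5, pi/6): H = -1.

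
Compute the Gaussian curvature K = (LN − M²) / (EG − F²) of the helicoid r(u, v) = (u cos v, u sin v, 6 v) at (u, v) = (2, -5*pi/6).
K = -9/400

Coefficients of the first fundamental form: E = 1, F = 0, G = u^2 + 36.
Coefficients of the second fundamental form: L = 0, M = -6/sqrt(u^2 + 36), N = 0.
Assemble K = (LN − M²)/(EG − F²) = -36/(u^2 + 36)^2. At (u, v) = (2, -5*pi/6): K = -9/400.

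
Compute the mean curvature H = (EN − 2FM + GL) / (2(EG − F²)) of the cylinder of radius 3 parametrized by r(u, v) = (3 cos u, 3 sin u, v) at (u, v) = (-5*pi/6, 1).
H = -1/6

With E = 9, F = 0, G = 1, L = -3, M = 0, N = 0, assemble
  H = (EN − 2FM + GL) / (2(EG − F²)) = -1/6.
At (u, v) = (-5*pi/6, 1): H = -1/6.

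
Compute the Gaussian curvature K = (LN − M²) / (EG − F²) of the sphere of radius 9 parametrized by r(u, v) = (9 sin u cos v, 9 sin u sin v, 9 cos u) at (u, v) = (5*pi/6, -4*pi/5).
K = 1/81

Coefficients of the first fundamental form: E = 81, F = 0, G = 81*sin(u)^2.
Coefficients of the second fundamental form: L = -9*sin(u)/Abs(sin(u)), M = 0, N = -9*sin(u)^3/Abs(sin(u)).
Assemble K = (LN − M²)/(EG − F²) = 1/81. At (u, v) = (5*pi/6, -4*pi/5): K = 1/81.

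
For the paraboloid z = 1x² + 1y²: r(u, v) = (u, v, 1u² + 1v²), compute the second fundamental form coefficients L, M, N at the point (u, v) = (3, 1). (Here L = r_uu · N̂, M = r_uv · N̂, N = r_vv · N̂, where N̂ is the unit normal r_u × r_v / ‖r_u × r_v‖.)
L = 2*sqrt(41)/41;  M = 0;  N = 2*sqrt(41)/41

Compute the unit normal N̂(u, v) = (-2*u/sqrt(4*u^2 + 4*v^2 + 1), -2*v/sqrt(4*u^2 + 4*v^2 + 1), 1/sqrt(4*u^2 + 4*v^2 + 1)), and the second partials r_uu, r_uv, r_vv. Take dot products:
  L(u, v) = r_uu · N̂ = 2/sqrt(4*u^2 + 4*v^2 + 1),
  M(u, v) = r_uv · N̂ = 0,
  N(u, v) = r_vv · N̂ = 2/sqrt(4*u^2 + 4*v^2 + 1).
Evaluating at (u, v) = (3, 1):
  L = 2*sqrt(41)/41, M = 0, N = 2*sqrt(41)/41.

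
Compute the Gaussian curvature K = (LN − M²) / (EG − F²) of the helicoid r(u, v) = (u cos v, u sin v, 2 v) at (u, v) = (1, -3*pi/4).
K = -4/25

Coefficients of the first fundamental form: E = 1, F = 0, G = u^2 + 4.
Coefficients of the second fundamental form: L = 0, M = -2/sqrt(u^2 + 4), N = 0.
Assemble K = (LN − M²)/(EG − F²) = -4/(u^2 + 4)^2. At (u, v) = (1, -3*pi/4): K = -4/25.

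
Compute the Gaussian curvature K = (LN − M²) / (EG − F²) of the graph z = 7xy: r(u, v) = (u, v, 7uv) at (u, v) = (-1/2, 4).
K = -784/10169721

Coefficients of the first fundamental form: E = 49*v^2 + 1, F = 49*u*v, G = 49*u^2 + 1.
Coefficients of the second fundamental form: L = 0, M = 7/sqrt(49*u^2 + 49*v^2 + 1), N = 0.
Assemble K = (LN − M²)/(EG − F²) = -49/(2401*u^4 + 4802*u^2*v^2 + 98*u^2 + 2401*v^4 + 98*v^2 + 1). At (u, v) = (-1/2, 4): K = -784/10169721.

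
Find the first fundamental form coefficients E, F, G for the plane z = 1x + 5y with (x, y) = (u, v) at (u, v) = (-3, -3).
E = 2;  F = 5;  G = 26

Partials: r_u = (1, 0, 1), r_v = (0, 1, 5). As functions of (u, v):
  E = r_u · r_u = 2,
  F = r_u · r_v = 5,
  G = r_v · r_v = 26.
Evaluating at (u, v) = (-3, -3): E = 2, F = 5, G = 26.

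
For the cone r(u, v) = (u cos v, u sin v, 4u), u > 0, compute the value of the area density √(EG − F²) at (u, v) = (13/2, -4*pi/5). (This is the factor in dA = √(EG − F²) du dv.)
√(EG − F²)|_{(13/2, -4*pi/5)} = 13*sqrt(17)/2

E = 17, F = 0, G = u^2, so EG − F² = 17*u^2. Taking the positive square root: √(EG − F²) = sqrt(17)*Abs(u). At (u, v) = (13/2, -4*pi/5): 13*sqrt(17)/2.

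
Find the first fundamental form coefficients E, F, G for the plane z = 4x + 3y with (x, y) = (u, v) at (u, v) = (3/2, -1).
E = 17;  F = 12;  G = 10

Partials: r_u = (1, 0, 4), r_v = (0, 1, 3). As functions of (u, v):
  E = r_u · r_u = 17,
  F = r_u · r_v = 12,
  G = r_v · r_v = 10.
Evaluating at (u, v) = (3/2, -1): E = 17, F = 12, G = 10.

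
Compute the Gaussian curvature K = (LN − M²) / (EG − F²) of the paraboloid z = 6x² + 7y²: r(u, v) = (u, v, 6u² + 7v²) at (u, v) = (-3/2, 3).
K = 168/4363921

Coefficients of the first fundamental form: E = 144*u^2 + 1, F = 168*u*v, G = 196*v^2 + 1.
Coefficients of the second fundamental form: L = 12/sqrt(144*u^2 + 196*v^2 + 1), M = 0, N = 14/sqrt(144*u^2 + 196*v^2 + 1).
Assemble K = (LN − M²)/(EG − F²) = 168/(20736*u^4 + 56448*u^2*v^2 + 288*u^2 + 38416*v^4 + 392*v^2 + 1). At (u, v) = (-3/2, 3): K = 168/4363921.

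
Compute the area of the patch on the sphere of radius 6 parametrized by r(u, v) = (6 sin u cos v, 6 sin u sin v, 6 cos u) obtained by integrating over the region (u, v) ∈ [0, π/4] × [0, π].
Area = 18*pi*(2 - sqrt(2))

Area = ∫∫ √(EG − F²) du dv with √(EG − F²) = 36*Abs(sin(u)). Integrating over [0, π/4] × [0, π] gives 18*pi*(2 - sqrt(2)).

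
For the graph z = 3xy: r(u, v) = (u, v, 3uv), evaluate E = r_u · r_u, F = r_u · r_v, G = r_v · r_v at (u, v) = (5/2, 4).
E = 145;  F = 90;  G = 229/4

Partials: r_u = (1, 0, 3*v), r_v = (0, 1, 3*u). As functions of (u, v):
  E = r_u · r_u = 9*v^2 + 1,
  F = r_u · r_v = 9*u*v,
  G = r_v · r_v = 9*u^2 + 1.
Evaluating at (u, v) = (5/2, 4): E = 145, F = 90, G = 229/4.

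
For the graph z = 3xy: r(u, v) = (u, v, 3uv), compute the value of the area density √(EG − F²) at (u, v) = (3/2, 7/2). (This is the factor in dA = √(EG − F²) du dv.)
√(EG − F²)|_{(3/2, 7/2)} = sqrt(526)/2

E = 9*v^2 + 1, F = 9*u*v, G = 9*u^2 + 1, so EG − F² = 9*u^2 + 9*v^2 + 1. Taking the positive square root: √(EG − F²) = sqrt(9*u^2 + 9*v^2 + 1). At (u, v) = (3/2, 7/2): sqrt(526)/2.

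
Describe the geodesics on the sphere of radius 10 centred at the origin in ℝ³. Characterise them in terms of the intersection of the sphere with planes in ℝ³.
Geodesics on the sphere of radius 10 are great circles — circles of radius 10 obtained as the intersection of the sphere with planes through the origin (the centre of the sphere).

A curve α(t) of nonzero constant speed on the sphere of radius 10 is a geodesic iff its acceleration α̈ is everywhere normal to the surface, i.e. parallel to the radial vector α(t). Then d/dt(α × α̇) = α̇ × α̇ + α × α̈ = 0, so α × α̇ is a constant vector n ≠ 0 and α(t) · n = 0 for all t: α lies in the plane through the origin with normal n. The intersection of that plane with the sphere is a circle of radius 10 (a great circle). Conversely, a great circle traversed at constant speed has centripetal acceleration pointing at the origin, hence normal to the sphere, so every great circle is a geodesic.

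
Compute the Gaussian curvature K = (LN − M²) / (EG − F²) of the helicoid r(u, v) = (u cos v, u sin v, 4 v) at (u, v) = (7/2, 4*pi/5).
K = -256/12769

Coefficients of the first fundamental form: E = 1, F = 0, G = u^2 + 16.
Coefficients of the second fundamental form: L = 0, M = -4/sqrt(u^2 + 16), N = 0.
Assemble K = (LN − M²)/(EG − F²) = -16/(u^2 + 16)^2. At (u, v) = (7/2, 4*pi/5): K = -256/12769.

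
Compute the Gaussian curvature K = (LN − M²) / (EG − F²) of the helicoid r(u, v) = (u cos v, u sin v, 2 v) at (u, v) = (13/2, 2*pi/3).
K = -64/34225

Coefficients of the first fundamental form: E = 1, F = 0, G = u^2 + 4.
Coefficients of the second fundamental form: L = 0, M = -2/sqrt(u^2 + 4), N = 0.
Assemble K = (LN − M²)/(EG − F²) = -4/(u^2 + 4)^2. At (u, v) = (13/2, 2*pi/3): K = -64/34225.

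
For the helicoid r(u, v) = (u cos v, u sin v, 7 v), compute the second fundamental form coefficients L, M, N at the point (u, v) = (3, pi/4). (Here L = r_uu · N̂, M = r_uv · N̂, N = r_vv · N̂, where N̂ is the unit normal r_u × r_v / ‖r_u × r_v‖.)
L = 0;  M = -7*sqrt(58)/58;  N = 0

Compute the unit normal N̂(u, v) = (7*sin(v)/sqrt(u^2 + 49), -7*cos(v)/sqrt(u^2 + 49), u/sqrt(u^2 + 49)), and the second partials r_uu, r_uv, r_vv. Take dot products:
  L(u, v) = r_uu · N̂ = 0,
  M(u, v) = r_uv · N̂ = -7/sqrt(u^2 + 49),
  N(u, v) = r_vv · N̂ = 0.
Evaluating at (u, v) = (3, pi/4):
  L = 0, M = -7*sqrt(58)/58, N = 0.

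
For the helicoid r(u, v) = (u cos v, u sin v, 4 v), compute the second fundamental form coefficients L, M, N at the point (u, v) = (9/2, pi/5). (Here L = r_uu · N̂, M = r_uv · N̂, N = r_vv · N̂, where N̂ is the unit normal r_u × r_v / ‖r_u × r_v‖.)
L = 0;  M = -8*sqrt(145)/145;  N = 0

Compute the unit normal N̂(u, v) = (4*sin(v)/sqrt(u^2 + 16), -4*cos(v)/sqrt(u^2 + 16), u/sqrt(u^2 + 16)), and the second partials r_uu, r_uv, r_vv. Take dot products:
  L(u, v) = r_uu · N̂ = 0,
  M(u, v) = r_uv · N̂ = -4/sqrt(u^2 + 16),
  N(u, v) = r_vv · N̂ = 0.
Evaluating at (u, v) = (9/2, pi/5):
  L = 0, M = -8*sqrt(145)/145, N = 0.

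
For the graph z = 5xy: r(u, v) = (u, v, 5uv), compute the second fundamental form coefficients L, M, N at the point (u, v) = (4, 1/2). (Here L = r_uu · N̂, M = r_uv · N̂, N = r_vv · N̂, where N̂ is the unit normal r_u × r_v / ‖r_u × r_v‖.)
L = 0;  M = 10*sqrt(181)/543;  N = 0

Compute the unit normal N̂(u, v) = (-5*v/sqrt(25*u^2 + 25*v^2 + 1), -5*u/sqrt(25*u^2 + 25*v^2 + 1), 1/sqrt(25*u^2 + 25*v^2 + 1)), and the second partials r_uu, r_uv, r_vv. Take dot products:
  L(u, v) = r_uu · N̂ = 0,
  M(u, v) = r_uv · N̂ = 5/sqrt(25*u^2 + 25*v^2 + 1),
  N(u, v) = r_vv · N̂ = 0.
Evaluating at (u, v) = (4, 1/2):
  L = 0, M = 10*sqrt(181)/543, N = 0.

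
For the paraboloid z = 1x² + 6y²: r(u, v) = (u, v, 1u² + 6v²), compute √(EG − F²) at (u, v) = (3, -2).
√(EG − F²)|_{(3, -2)} = sqrt(613)

E = 4*u^2 + 1, F = 24*u*v, G = 144*v^2 + 1; EG − F² = 4*u^2 + 144*v^2 + 1; √(EG − F²) = sqrt(4*u^2 + 144*v^2 + 1). At the given point: sqrt(613).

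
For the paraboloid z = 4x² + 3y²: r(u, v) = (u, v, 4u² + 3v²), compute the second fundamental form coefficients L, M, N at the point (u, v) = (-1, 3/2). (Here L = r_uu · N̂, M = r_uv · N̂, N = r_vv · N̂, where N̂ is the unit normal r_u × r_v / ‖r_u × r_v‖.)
L = 4*sqrt(146)/73;  M = 0;  N = 3*sqrt(146)/73

Compute the unit normal N̂(u, v) = (-8*u/sqrt(64*u^2 + 36*v^2 + 1), -6*v/sqrt(64*u^2 + 36*v^2 + 1), 1/sqrt(64*u^2 + 36*v^2 + 1)), and the second partials r_uu, r_uv, r_vv. Take dot products:
  L(u, v) = r_uu · N̂ = 8/sqrt(64*u^2 + 36*v^2 + 1),
  M(u, v) = r_uv · N̂ = 0,
  N(u, v) = r_vv · N̂ = 6/sqrt(64*u^2 + 36*v^2 + 1).
Evaluating at (u, v) = (-1, 3/2):
  L = 4*sqrt(146)/73, M = 0, N = 3*sqrt(146)/73.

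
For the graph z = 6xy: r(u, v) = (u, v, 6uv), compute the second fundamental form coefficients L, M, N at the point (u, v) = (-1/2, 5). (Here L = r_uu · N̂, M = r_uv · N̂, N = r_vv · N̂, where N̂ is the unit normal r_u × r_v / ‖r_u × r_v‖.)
L = 0;  M = 3*sqrt(910)/455;  N = 0

Compute the unit normal N̂(u, v) = (-6*v/sqrt(36*u^2 + 36*v^2 + 1), -6*u/sqrt(36*u^2 + 36*v^2 + 1), 1/sqrt(36*u^2 + 36*v^2 + 1)), and the second partials r_uu, r_uv, r_vv. Take dot products:
  L(u, v) = r_uu · N̂ = 0,
  M(u, v) = r_uv · N̂ = 6/sqrt(36*u^2 + 36*v^2 + 1),
  N(u, v) = r_vv · N̂ = 0.
Evaluating at (u, v) = (-1/2, 5):
  L = 0, M = 3*sqrt(910)/455, N = 0.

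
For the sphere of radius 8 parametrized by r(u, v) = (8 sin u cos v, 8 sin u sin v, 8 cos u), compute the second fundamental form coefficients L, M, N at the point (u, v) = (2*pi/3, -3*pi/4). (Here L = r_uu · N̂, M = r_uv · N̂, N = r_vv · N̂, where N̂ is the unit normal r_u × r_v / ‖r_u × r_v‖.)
L = -8;  M = 0;  N = -6

Compute the unit normal N̂(u, v) = (sin(u)^2*cos(v)/Abs(sin(u)), sin(u)^2*sin(v)/Abs(sin(u)), sin(2*u)/(2*Abs(sin(u)))), and the second partials r_uu, r_uv, r_vv. Take dot products:
  L(u, v) = r_uu · N̂ = -8*sin(u)/Abs(sin(u)),
  M(u, v) = r_uv · N̂ = 0,
  N(u, v) = r_vv · N̂ = -8*sin(u)^3/Abs(sin(u)).
Evaluating at (u, v) = (2*pi/3, -3*pi/4):
  L = -8, M = 0, N = -6.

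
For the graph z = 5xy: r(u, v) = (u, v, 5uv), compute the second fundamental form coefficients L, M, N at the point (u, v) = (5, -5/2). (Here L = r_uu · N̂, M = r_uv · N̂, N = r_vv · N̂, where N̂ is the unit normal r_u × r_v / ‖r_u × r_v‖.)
L = 0;  M = 10*sqrt(3129)/3129;  N = 0

Compute the unit normal N̂(u, v) = (-5*v/sqrt(25*u^2 + 25*v^2 + 1), -5*u/sqrt(25*u^2 + 25*v^2 + 1), 1/sqrt(25*u^2 + 25*v^2 + 1)), and the second partials r_uu, r_uv, r_vv. Take dot products:
  L(u, v) = r_uu · N̂ = 0,
  M(u, v) = r_uv · N̂ = 5/sqrt(25*u^2 + 25*v^2 + 1),
  N(u, v) = r_vv · N̂ = 0.
Evaluating at (u, v) = (5, -5/2):
  L = 0, M = 10*sqrt(3129)/3129, N = 0.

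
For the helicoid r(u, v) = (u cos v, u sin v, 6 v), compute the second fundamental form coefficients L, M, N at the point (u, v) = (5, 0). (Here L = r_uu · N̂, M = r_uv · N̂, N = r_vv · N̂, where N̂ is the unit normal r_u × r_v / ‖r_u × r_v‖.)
L = 0;  M = -6*sqrt(61)/61;  N = 0

Compute the unit normal N̂(u, v) = (6*sin(v)/sqrt(u^2 + 36), -6*cos(v)/sqrt(u^2 + 36), u/sqrt(u^2 + 36)), and the second partials r_uu, r_uv, r_vv. Take dot products:
  L(u, v) = r_uu · N̂ = 0,
  M(u, v) = r_uv · N̂ = -6/sqrt(u^2 + 36),
  N(u, v) = r_vv · N̂ = 0.
Evaluating at (u, v) = (5, 0):
  L = 0, M = -6*sqrt(61)/61, N = 0.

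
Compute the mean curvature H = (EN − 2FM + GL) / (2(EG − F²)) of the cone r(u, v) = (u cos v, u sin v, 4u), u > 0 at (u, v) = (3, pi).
H = 2*sqrt(17)/51

With E = 17, F = 0, G = u^2, L = 0, M = 0, N = 4*sqrt(17)*u^2/(17*Abs(u)), assemble
  H = (EN − 2FM + GL) / (2(EG − F²)) = 2*sqrt(17)/(17*Abs(u)).
At (u, v) = (3, pi): H = 2*sqrt(17)/51.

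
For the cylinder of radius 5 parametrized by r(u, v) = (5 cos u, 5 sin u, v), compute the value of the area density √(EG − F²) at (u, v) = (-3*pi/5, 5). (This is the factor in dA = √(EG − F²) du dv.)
√(EG − F²)|_{(-3*pi/5, 5)} = 5

E = 25, F = 0, G = 1, so EG − F² = 25. Taking the positive square root: √(EG − F²) = 5. At (u, v) = (-3*pi/5, 5): 5.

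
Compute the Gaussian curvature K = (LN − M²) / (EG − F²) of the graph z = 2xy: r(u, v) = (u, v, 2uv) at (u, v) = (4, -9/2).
K = -1/5329

Coefficients of the first fundamental form: E = 4*v^2 + 1, F = 4*u*v, G = 4*u^2 + 1.
Coefficients of the second fundamental form: L = 0, M = 2/sqrt(4*u^2 + 4*v^2 + 1), N = 0.
Assemble K = (LN − M²)/(EG − F²) = -4/(16*u^4 + 32*u^2*v^2 + 8*u^2 + 16*v^4 + 8*v^2 + 1). At (u, v) = (4, -9/2): K = -1/5329.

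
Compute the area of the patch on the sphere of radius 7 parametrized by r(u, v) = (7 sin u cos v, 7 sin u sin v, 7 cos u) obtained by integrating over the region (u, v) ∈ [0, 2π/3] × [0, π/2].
Area = 147*pi/4

Area = ∫∫ √(EG − F²) du dv with √(EG − F²) = 49*Abs(sin(u)). Integrating over [0, 2π/3] × [0, π/2] gives 147*pi/4.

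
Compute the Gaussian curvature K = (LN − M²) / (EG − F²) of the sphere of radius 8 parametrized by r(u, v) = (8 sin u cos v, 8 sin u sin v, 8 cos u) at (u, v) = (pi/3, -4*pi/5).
K = 1/64

Coefficients of the first fundamental form: E = 64, F = 0, G = 64*sin(u)^2.
Coefficients of the second fundamental form: L = -8*sin(u)/Abs(sin(u)), M = 0, N = -8*sin(u)^3/Abs(sin(u)).
Assemble K = (LN − M²)/(EG − F²) = 1/64. At (u, v) = (pi/3, -4*pi/5): K = 1/64.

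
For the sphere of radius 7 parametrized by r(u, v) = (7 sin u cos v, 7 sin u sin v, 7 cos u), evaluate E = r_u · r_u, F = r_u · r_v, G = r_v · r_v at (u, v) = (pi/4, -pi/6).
E = 49;  F = 0;  G = 49/2

Partials: r_u = (7*cos(u)*cos(v), 7*sin(v)*cos(u), -7*sin(u)), r_v = (-7*sin(u)*sin(v), 7*sin(u)*cos(v), 0). As functions of (u, v):
  E = r_u · r_u = 49,
  F = r_u · r_v = 0,
  G = r_v · r_v = 49*sin(u)^2.
Evaluating at (u, v) = (pi/4, -pi/6): E = 49, F = 0, G = 49/2.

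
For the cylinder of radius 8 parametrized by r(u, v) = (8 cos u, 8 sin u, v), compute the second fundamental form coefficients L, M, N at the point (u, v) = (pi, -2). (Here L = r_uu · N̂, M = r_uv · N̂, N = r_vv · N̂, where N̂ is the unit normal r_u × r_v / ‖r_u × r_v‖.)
L = -8;  M = 0;  N = 0

Compute the unit normal N̂(u, v) = (cos(u), sin(u), 0), and the second partials r_uu, r_uv, r_vv. Take dot products:
  L(u, v) = r_uu · N̂ = -8,
  M(u, v) = r_uv · N̂ = 0,
  N(u, v) = r_vv · N̂ = 0.
Evaluating at (u, v) = (pi, -2):
  L = -8, M = 0, N = 0.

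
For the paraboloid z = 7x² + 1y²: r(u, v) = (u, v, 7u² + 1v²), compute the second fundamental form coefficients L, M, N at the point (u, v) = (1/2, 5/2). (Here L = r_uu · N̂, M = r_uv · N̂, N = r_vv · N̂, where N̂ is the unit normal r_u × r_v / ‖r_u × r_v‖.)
L = 14*sqrt(3)/15;  M = 0;  N = 2*sqrt(3)/15

Compute the unit normal N̂(u, v) = (-14*u/sqrt(196*u^2 + 4*v^2 + 1), -2*v/sqrt(196*u^2 + 4*v^2 + 1), 1/sqrt(196*u^2 + 4*v^2 + 1)), and the second partials r_uu, r_uv, r_vv. Take dot products:
  L(u, v) = r_uu · N̂ = 14/sqrt(196*u^2 + 4*v^2 + 1),
  M(u, v) = r_uv · N̂ = 0,
  N(u, v) = r_vv · N̂ = 2/sqrt(196*u^2 + 4*v^2 + 1).
Evaluating at (u, v) = (1/2, 5/2):
  L = 14*sqrt(3)/15, M = 0, N = 2*sqrt(3)/15.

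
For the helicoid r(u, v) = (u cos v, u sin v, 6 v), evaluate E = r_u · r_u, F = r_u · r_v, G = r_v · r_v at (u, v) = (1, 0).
E = 1;  F = 0;  G = 37

Partials: r_u = (cos(v), sin(v), 0), r_v = (-u*sin(v), u*cos(v), 6). As functions of (u, v):
  E = r_u · r_u = 1,
  F = r_u · r_v = 0,
  G = r_v · r_v = u^2 + 36.
Evaluating at (u, v) = (1, 0): E = 1, F = 0, G = 37.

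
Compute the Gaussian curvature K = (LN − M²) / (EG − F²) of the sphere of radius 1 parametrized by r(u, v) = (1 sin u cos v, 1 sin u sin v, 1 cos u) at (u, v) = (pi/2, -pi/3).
K = 1

Coefficients of the first fundamental form: E = 1, F = 0, G = sin(u)^2.
Coefficients of the second fundamental form: L = -sin(u)/Abs(sin(u)), M = 0, N = -sin(u)^3/Abs(sin(u)).
Assemble K = (LN − M²)/(EG − F²) = 1. At (u, v) = (pi/2, -pi/3): K = 1.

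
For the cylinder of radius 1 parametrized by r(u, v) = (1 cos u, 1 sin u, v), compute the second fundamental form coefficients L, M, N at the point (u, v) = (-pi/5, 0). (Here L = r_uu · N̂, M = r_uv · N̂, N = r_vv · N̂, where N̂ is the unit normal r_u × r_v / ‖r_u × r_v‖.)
L = -1;  M = 0;  N = 0

Compute the unit normal N̂(u, v) = (cos(u), sin(u), 0), and the second partials r_uu, r_uv, r_vv. Take dot products:
  L(u, v) = r_uu · N̂ = -1,
  M(u, v) = r_uv · N̂ = 0,
  N(u, v) = r_vv · N̂ = 0.
Evaluating at (u, v) = (-pi/5, 0):
  L = -1, M = 0, N = 0.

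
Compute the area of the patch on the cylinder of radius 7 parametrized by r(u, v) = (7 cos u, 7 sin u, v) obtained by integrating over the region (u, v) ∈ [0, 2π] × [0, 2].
Area = 28*pi

Area = ∫∫ √(EG − F²) du dv with √(EG − F²) = 7. Integrating over [0, 2π] × [0, 2] gives 28*pi.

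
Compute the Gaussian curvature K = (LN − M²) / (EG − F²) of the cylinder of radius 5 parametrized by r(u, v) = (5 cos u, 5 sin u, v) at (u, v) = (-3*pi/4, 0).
K = 0

Coefficients of the first fundamental form: E = 25, F = 0, G = 1.
Coefficients of the second fundamental form: L = -5, M = 0, N = 0.
Assemble K = (LN − M²)/(EG − F²) = 0. At (u, v) = (-3*pi/4, 0): K = 0.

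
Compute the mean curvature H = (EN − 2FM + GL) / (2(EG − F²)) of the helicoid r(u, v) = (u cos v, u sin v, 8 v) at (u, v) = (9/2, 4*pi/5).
H = 0

With E = 1, F = 0, G = u^2 + 64, L = 0, M = -8/sqrt(u^2 + 64), N = 0, assemble
  H = (EN − 2FM + GL) / (2(EG − F²)) = 0.
At (u, v) = (9/2, 4*pi/5): H = 0.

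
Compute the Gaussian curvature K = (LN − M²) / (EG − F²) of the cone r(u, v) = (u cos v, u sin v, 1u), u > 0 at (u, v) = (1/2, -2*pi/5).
K = 0

Coefficients of the first fundamental form: E = 2, F = 0, G = u^2.
Coefficients of the second fundamental form: L = 0, M = 0, N = sqrt(2)*u^2/(2*Abs(u)).
Assemble K = (LN − M²)/(EG − F²) = 0. At (u, v) = (1/2, -2*pi/5): K = 0.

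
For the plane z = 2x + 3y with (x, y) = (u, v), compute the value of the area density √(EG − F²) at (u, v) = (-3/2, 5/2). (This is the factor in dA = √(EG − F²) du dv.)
√(EG − F²)|_{(-3/2, 5/2)} = sqrt(14)

E = 5, F = 6, G = 10, so EG − F² = 14. Taking the positive square root: √(EG − F²) = sqrt(14). At (u, v) = (-3/2, 5/2): sqrt(14).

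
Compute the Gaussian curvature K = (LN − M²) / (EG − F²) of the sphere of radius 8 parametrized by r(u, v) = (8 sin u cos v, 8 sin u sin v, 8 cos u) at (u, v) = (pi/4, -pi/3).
K = 1/64

Coefficients of the first fundamental form: E = 64, F = 0, G = 64*sin(u)^2.
Coefficients of the second fundamental form: L = -8*sin(u)/Abs(sin(u)), M = 0, N = -8*sin(u)^3/Abs(sin(u)).
Assemble K = (LN − M²)/(EG − F²) = 1/64. At (u, v) = (pi/4, -pi/3): K = 1/64.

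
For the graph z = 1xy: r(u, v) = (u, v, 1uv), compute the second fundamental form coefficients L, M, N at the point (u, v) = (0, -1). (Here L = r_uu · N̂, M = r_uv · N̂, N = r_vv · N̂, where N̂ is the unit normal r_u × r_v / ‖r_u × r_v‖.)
L = 0;  M = sqrt(2)/2;  N = 0

Compute the unit normal N̂(u, v) = (-v/sqrt(u^2 + v^2 + 1), -u/sqrt(u^2 + v^2 + 1), 1/sqrt(u^2 + v^2 + 1)), and the second partials r_uu, r_uv, r_vv. Take dot products:
  L(u, v) = r_uu · N̂ = 0,
  M(u, v) = r_uv · N̂ = 1/sqrt(u^2 + v^2 + 1),
  N(u, v) = r_vv · N̂ = 0.
Evaluating at (u, v) = (0, -1):
  L = 0, M = sqrt(2)/2, N = 0.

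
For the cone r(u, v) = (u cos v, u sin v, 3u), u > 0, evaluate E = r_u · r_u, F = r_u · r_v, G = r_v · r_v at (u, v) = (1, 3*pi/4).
E = 10;  F = 0;  G = 1

Partials: r_u = (cos(v), sin(v), 3), r_v = (-u*sin(v), u*cos(v), 0). As functions of (u, v):
  E = r_u · r_u = 10,
  F = r_u · r_v = 0,
  G = r_v · r_v = u^2.
Evaluating at (u, v) = (1, 3*pi/4): E = 10, F = 0, G = 1.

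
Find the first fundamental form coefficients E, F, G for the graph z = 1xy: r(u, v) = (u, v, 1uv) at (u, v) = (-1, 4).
E = 17;  F = -4;  G = 2

Partials: r_u = (1, 0, v), r_v = (0, 1, u). As functions of (u, v):
  E = r_u · r_u = v^2 + 1,
  F = r_u · r_v = u*v,
  G = r_v · r_v = u^2 + 1.
Evaluating at (u, v) = (-1, 4): E = 17, F = -4, G = 2.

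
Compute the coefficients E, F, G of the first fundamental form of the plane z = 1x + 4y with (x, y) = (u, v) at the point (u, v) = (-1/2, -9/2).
E = 2;  F = 4;  G = 17

Partials: r_u = (1, 0, 1), r_v = (0, 1, 4). As functions of (u, v):
  E = r_u · r_u = 2,
  F = r_u · r_v = 4,
  G = r_v · r_v = 17.
Evaluating at (u, v) = (-1/2, -9/2): E = 2, F = 4, G = 17.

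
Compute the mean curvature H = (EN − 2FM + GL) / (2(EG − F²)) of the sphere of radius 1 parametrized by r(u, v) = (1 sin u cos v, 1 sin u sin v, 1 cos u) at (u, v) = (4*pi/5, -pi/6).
H = -1

With E = 1, F = 0, G = sin(u)^2, L = -sin(u)/Abs(sin(u)), M = 0, N = -sin(u)^3/Abs(sin(u)), assemble
  H = (EN − 2FM + GL) / (2(EG − F²)) = -sin(u)/Abs(sin(u)).
At (u, v) = (4*pi/5, -pi/6): H = -1.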